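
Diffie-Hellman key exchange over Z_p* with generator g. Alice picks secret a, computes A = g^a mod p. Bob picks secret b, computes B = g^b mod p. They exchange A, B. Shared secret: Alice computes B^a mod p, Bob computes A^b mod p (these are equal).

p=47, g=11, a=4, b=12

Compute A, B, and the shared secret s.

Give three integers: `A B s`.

Answer: 24 6 27

Derivation:
A = 11^4 mod 47  (bits of 4 = 100)
  bit 0 = 1: r = r^2 * 11 mod 47 = 1^2 * 11 = 1*11 = 11
  bit 1 = 0: r = r^2 mod 47 = 11^2 = 27
  bit 2 = 0: r = r^2 mod 47 = 27^2 = 24
  -> A = 24
B = 11^12 mod 47  (bits of 12 = 1100)
  bit 0 = 1: r = r^2 * 11 mod 47 = 1^2 * 11 = 1*11 = 11
  bit 1 = 1: r = r^2 * 11 mod 47 = 11^2 * 11 = 27*11 = 15
  bit 2 = 0: r = r^2 mod 47 = 15^2 = 37
  bit 3 = 0: r = r^2 mod 47 = 37^2 = 6
  -> B = 6
s = B^a = 6^4 mod 47  (bits of 4 = 100)
  bit 0 = 1: r = r^2 * 6 mod 47 = 1^2 * 6 = 1*6 = 6
  bit 1 = 0: r = r^2 mod 47 = 6^2 = 36
  bit 2 = 0: r = r^2 mod 47 = 36^2 = 27
  -> s = B^a = 27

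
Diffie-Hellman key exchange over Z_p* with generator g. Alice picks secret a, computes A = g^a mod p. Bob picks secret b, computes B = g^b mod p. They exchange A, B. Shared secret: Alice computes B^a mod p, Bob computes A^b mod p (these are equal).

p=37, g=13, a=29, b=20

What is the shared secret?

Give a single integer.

Answer: 34

Derivation:
A = 13^29 mod 37  (bits of 29 = 11101)
  bit 0 = 1: r = r^2 * 13 mod 37 = 1^2 * 13 = 1*13 = 13
  bit 1 = 1: r = r^2 * 13 mod 37 = 13^2 * 13 = 21*13 = 14
  bit 2 = 1: r = r^2 * 13 mod 37 = 14^2 * 13 = 11*13 = 32
  bit 3 = 0: r = r^2 mod 37 = 32^2 = 25
  bit 4 = 1: r = r^2 * 13 mod 37 = 25^2 * 13 = 33*13 = 22
  -> A = 22
B = 13^20 mod 37  (bits of 20 = 10100)
  bit 0 = 1: r = r^2 * 13 mod 37 = 1^2 * 13 = 1*13 = 13
  bit 1 = 0: r = r^2 mod 37 = 13^2 = 21
  bit 2 = 1: r = r^2 * 13 mod 37 = 21^2 * 13 = 34*13 = 35
  bit 3 = 0: r = r^2 mod 37 = 35^2 = 4
  bit 4 = 0: r = r^2 mod 37 = 4^2 = 16
  -> B = 16
s = B^a = 16^29 mod 37  (bits of 29 = 11101)
  bit 0 = 1: r = r^2 * 16 mod 37 = 1^2 * 16 = 1*16 = 16
  bit 1 = 1: r = r^2 * 16 mod 37 = 16^2 * 16 = 34*16 = 26
  bit 2 = 1: r = r^2 * 16 mod 37 = 26^2 * 16 = 10*16 = 12
  bit 3 = 0: r = r^2 mod 37 = 12^2 = 33
  bit 4 = 1: r = r^2 * 16 mod 37 = 33^2 * 16 = 16*16 = 34
  -> s = B^a = 34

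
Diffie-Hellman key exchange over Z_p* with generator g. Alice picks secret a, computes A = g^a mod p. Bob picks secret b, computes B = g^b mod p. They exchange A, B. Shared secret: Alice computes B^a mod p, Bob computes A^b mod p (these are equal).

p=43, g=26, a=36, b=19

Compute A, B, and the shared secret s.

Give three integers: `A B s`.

A = 26^36 mod 43  (bits of 36 = 100100)
  bit 0 = 1: r = r^2 * 26 mod 43 = 1^2 * 26 = 1*26 = 26
  bit 1 = 0: r = r^2 mod 43 = 26^2 = 31
  bit 2 = 0: r = r^2 mod 43 = 31^2 = 15
  bit 3 = 1: r = r^2 * 26 mod 43 = 15^2 * 26 = 10*26 = 2
  bit 4 = 0: r = r^2 mod 43 = 2^2 = 4
  bit 5 = 0: r = r^2 mod 43 = 4^2 = 16
  -> A = 16
B = 26^19 mod 43  (bits of 19 = 10011)
  bit 0 = 1: r = r^2 * 26 mod 43 = 1^2 * 26 = 1*26 = 26
  bit 1 = 0: r = r^2 mod 43 = 26^2 = 31
  bit 2 = 0: r = r^2 mod 43 = 31^2 = 15
  bit 3 = 1: r = r^2 * 26 mod 43 = 15^2 * 26 = 10*26 = 2
  bit 4 = 1: r = r^2 * 26 mod 43 = 2^2 * 26 = 4*26 = 18
  -> B = 18
s = B^a = 18^36 mod 43  (bits of 36 = 100100)
  bit 0 = 1: r = r^2 * 18 mod 43 = 1^2 * 18 = 1*18 = 18
  bit 1 = 0: r = r^2 mod 43 = 18^2 = 23
  bit 2 = 0: r = r^2 mod 43 = 23^2 = 13
  bit 3 = 1: r = r^2 * 18 mod 43 = 13^2 * 18 = 40*18 = 32
  bit 4 = 0: r = r^2 mod 43 = 32^2 = 35
  bit 5 = 0: r = r^2 mod 43 = 35^2 = 21
  -> s = B^a = 21

Answer: 16 18 21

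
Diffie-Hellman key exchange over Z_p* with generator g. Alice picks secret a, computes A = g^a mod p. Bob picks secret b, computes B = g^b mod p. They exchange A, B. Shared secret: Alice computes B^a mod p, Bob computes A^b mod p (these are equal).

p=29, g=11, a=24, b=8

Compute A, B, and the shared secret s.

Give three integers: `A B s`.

Answer: 7 16 7

Derivation:
A = 11^24 mod 29  (bits of 24 = 11000)
  bit 0 = 1: r = r^2 * 11 mod 29 = 1^2 * 11 = 1*11 = 11
  bit 1 = 1: r = r^2 * 11 mod 29 = 11^2 * 11 = 5*11 = 26
  bit 2 = 0: r = r^2 mod 29 = 26^2 = 9
  bit 3 = 0: r = r^2 mod 29 = 9^2 = 23
  bit 4 = 0: r = r^2 mod 29 = 23^2 = 7
  -> A = 7
B = 11^8 mod 29  (bits of 8 = 1000)
  bit 0 = 1: r = r^2 * 11 mod 29 = 1^2 * 11 = 1*11 = 11
  bit 1 = 0: r = r^2 mod 29 = 11^2 = 5
  bit 2 = 0: r = r^2 mod 29 = 5^2 = 25
  bit 3 = 0: r = r^2 mod 29 = 25^2 = 16
  -> B = 16
s = B^a = 16^24 mod 29  (bits of 24 = 11000)
  bit 0 = 1: r = r^2 * 16 mod 29 = 1^2 * 16 = 1*16 = 16
  bit 1 = 1: r = r^2 * 16 mod 29 = 16^2 * 16 = 24*16 = 7
  bit 2 = 0: r = r^2 mod 29 = 7^2 = 20
  bit 3 = 0: r = r^2 mod 29 = 20^2 = 23
  bit 4 = 0: r = r^2 mod 29 = 23^2 = 7
  -> s = B^a = 7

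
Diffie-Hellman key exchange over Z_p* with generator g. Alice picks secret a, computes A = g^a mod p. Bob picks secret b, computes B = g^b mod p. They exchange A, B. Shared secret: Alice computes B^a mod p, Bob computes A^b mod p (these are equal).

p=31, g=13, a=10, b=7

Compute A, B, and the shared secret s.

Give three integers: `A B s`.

A = 13^10 mod 31  (bits of 10 = 1010)
  bit 0 = 1: r = r^2 * 13 mod 31 = 1^2 * 13 = 1*13 = 13
  bit 1 = 0: r = r^2 mod 31 = 13^2 = 14
  bit 2 = 1: r = r^2 * 13 mod 31 = 14^2 * 13 = 10*13 = 6
  bit 3 = 0: r = r^2 mod 31 = 6^2 = 5
  -> A = 5
B = 13^7 mod 31  (bits of 7 = 111)
  bit 0 = 1: r = r^2 * 13 mod 31 = 1^2 * 13 = 1*13 = 13
  bit 1 = 1: r = r^2 * 13 mod 31 = 13^2 * 13 = 14*13 = 27
  bit 2 = 1: r = r^2 * 13 mod 31 = 27^2 * 13 = 16*13 = 22
  -> B = 22
s = B^a = 22^10 mod 31  (bits of 10 = 1010)
  bit 0 = 1: r = r^2 * 22 mod 31 = 1^2 * 22 = 1*22 = 22
  bit 1 = 0: r = r^2 mod 31 = 22^2 = 19
  bit 2 = 1: r = r^2 * 22 mod 31 = 19^2 * 22 = 20*22 = 6
  bit 3 = 0: r = r^2 mod 31 = 6^2 = 5
  -> s = B^a = 5

Answer: 5 22 5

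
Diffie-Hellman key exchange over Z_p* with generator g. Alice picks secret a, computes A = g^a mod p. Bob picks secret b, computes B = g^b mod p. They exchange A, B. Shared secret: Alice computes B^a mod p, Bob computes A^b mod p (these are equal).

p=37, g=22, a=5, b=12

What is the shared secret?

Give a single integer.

A = 22^5 mod 37  (bits of 5 = 101)
  bit 0 = 1: r = r^2 * 22 mod 37 = 1^2 * 22 = 1*22 = 22
  bit 1 = 0: r = r^2 mod 37 = 22^2 = 3
  bit 2 = 1: r = r^2 * 22 mod 37 = 3^2 * 22 = 9*22 = 13
  -> A = 13
B = 22^12 mod 37  (bits of 12 = 1100)
  bit 0 = 1: r = r^2 * 22 mod 37 = 1^2 * 22 = 1*22 = 22
  bit 1 = 1: r = r^2 * 22 mod 37 = 22^2 * 22 = 3*22 = 29
  bit 2 = 0: r = r^2 mod 37 = 29^2 = 27
  bit 3 = 0: r = r^2 mod 37 = 27^2 = 26
  -> B = 26
s = B^a = 26^5 mod 37  (bits of 5 = 101)
  bit 0 = 1: r = r^2 * 26 mod 37 = 1^2 * 26 = 1*26 = 26
  bit 1 = 0: r = r^2 mod 37 = 26^2 = 10
  bit 2 = 1: r = r^2 * 26 mod 37 = 10^2 * 26 = 26*26 = 10
  -> s = B^a = 10

Answer: 10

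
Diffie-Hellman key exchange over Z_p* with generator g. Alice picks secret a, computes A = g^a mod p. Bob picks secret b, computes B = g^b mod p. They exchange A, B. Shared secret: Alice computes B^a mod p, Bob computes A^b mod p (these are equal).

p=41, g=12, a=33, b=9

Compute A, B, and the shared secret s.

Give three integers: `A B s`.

Answer: 28 11 34

Derivation:
A = 12^33 mod 41  (bits of 33 = 100001)
  bit 0 = 1: r = r^2 * 12 mod 41 = 1^2 * 12 = 1*12 = 12
  bit 1 = 0: r = r^2 mod 41 = 12^2 = 21
  bit 2 = 0: r = r^2 mod 41 = 21^2 = 31
  bit 3 = 0: r = r^2 mod 41 = 31^2 = 18
  bit 4 = 0: r = r^2 mod 41 = 18^2 = 37
  bit 5 = 1: r = r^2 * 12 mod 41 = 37^2 * 12 = 16*12 = 28
  -> A = 28
B = 12^9 mod 41  (bits of 9 = 1001)
  bit 0 = 1: r = r^2 * 12 mod 41 = 1^2 * 12 = 1*12 = 12
  bit 1 = 0: r = r^2 mod 41 = 12^2 = 21
  bit 2 = 0: r = r^2 mod 41 = 21^2 = 31
  bit 3 = 1: r = r^2 * 12 mod 41 = 31^2 * 12 = 18*12 = 11
  -> B = 11
s = B^a = 11^33 mod 41  (bits of 33 = 100001)
  bit 0 = 1: r = r^2 * 11 mod 41 = 1^2 * 11 = 1*11 = 11
  bit 1 = 0: r = r^2 mod 41 = 11^2 = 39
  bit 2 = 0: r = r^2 mod 41 = 39^2 = 4
  bit 3 = 0: r = r^2 mod 41 = 4^2 = 16
  bit 4 = 0: r = r^2 mod 41 = 16^2 = 10
  bit 5 = 1: r = r^2 * 11 mod 41 = 10^2 * 11 = 18*11 = 34
  -> s = B^a = 34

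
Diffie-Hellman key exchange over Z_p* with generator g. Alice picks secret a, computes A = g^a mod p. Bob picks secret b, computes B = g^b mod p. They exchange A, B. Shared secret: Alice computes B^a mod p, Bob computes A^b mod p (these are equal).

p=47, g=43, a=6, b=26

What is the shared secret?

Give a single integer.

A = 43^6 mod 47  (bits of 6 = 110)
  bit 0 = 1: r = r^2 * 43 mod 47 = 1^2 * 43 = 1*43 = 43
  bit 1 = 1: r = r^2 * 43 mod 47 = 43^2 * 43 = 16*43 = 30
  bit 2 = 0: r = r^2 mod 47 = 30^2 = 7
  -> A = 7
B = 43^26 mod 47  (bits of 26 = 11010)
  bit 0 = 1: r = r^2 * 43 mod 47 = 1^2 * 43 = 1*43 = 43
  bit 1 = 1: r = r^2 * 43 mod 47 = 43^2 * 43 = 16*43 = 30
  bit 2 = 0: r = r^2 mod 47 = 30^2 = 7
  bit 3 = 1: r = r^2 * 43 mod 47 = 7^2 * 43 = 2*43 = 39
  bit 4 = 0: r = r^2 mod 47 = 39^2 = 17
  -> B = 17
s = B^a = 17^6 mod 47  (bits of 6 = 110)
  bit 0 = 1: r = r^2 * 17 mod 47 = 1^2 * 17 = 1*17 = 17
  bit 1 = 1: r = r^2 * 17 mod 47 = 17^2 * 17 = 7*17 = 25
  bit 2 = 0: r = r^2 mod 47 = 25^2 = 14
  -> s = B^a = 14

Answer: 14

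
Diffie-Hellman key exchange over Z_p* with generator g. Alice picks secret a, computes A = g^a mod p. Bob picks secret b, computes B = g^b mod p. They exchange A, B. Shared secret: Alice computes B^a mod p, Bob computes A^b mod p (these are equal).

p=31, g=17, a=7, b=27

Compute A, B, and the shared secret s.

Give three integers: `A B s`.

Answer: 12 29 27

Derivation:
A = 17^7 mod 31  (bits of 7 = 111)
  bit 0 = 1: r = r^2 * 17 mod 31 = 1^2 * 17 = 1*17 = 17
  bit 1 = 1: r = r^2 * 17 mod 31 = 17^2 * 17 = 10*17 = 15
  bit 2 = 1: r = r^2 * 17 mod 31 = 15^2 * 17 = 8*17 = 12
  -> A = 12
B = 17^27 mod 31  (bits of 27 = 11011)
  bit 0 = 1: r = r^2 * 17 mod 31 = 1^2 * 17 = 1*17 = 17
  bit 1 = 1: r = r^2 * 17 mod 31 = 17^2 * 17 = 10*17 = 15
  bit 2 = 0: r = r^2 mod 31 = 15^2 = 8
  bit 3 = 1: r = r^2 * 17 mod 31 = 8^2 * 17 = 2*17 = 3
  bit 4 = 1: r = r^2 * 17 mod 31 = 3^2 * 17 = 9*17 = 29
  -> B = 29
s = B^a = 29^7 mod 31  (bits of 7 = 111)
  bit 0 = 1: r = r^2 * 29 mod 31 = 1^2 * 29 = 1*29 = 29
  bit 1 = 1: r = r^2 * 29 mod 31 = 29^2 * 29 = 4*29 = 23
  bit 2 = 1: r = r^2 * 29 mod 31 = 23^2 * 29 = 2*29 = 27
  -> s = B^a = 27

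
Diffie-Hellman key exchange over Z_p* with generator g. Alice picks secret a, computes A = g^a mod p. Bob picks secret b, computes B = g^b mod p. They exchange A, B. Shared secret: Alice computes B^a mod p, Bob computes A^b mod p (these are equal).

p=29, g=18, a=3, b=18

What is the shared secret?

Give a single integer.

Answer: 6

Derivation:
A = 18^3 mod 29  (bits of 3 = 11)
  bit 0 = 1: r = r^2 * 18 mod 29 = 1^2 * 18 = 1*18 = 18
  bit 1 = 1: r = r^2 * 18 mod 29 = 18^2 * 18 = 5*18 = 3
  -> A = 3
B = 18^18 mod 29  (bits of 18 = 10010)
  bit 0 = 1: r = r^2 * 18 mod 29 = 1^2 * 18 = 1*18 = 18
  bit 1 = 0: r = r^2 mod 29 = 18^2 = 5
  bit 2 = 0: r = r^2 mod 29 = 5^2 = 25
  bit 3 = 1: r = r^2 * 18 mod 29 = 25^2 * 18 = 16*18 = 27
  bit 4 = 0: r = r^2 mod 29 = 27^2 = 4
  -> B = 4
s = B^a = 4^3 mod 29  (bits of 3 = 11)
  bit 0 = 1: r = r^2 * 4 mod 29 = 1^2 * 4 = 1*4 = 4
  bit 1 = 1: r = r^2 * 4 mod 29 = 4^2 * 4 = 16*4 = 6
  -> s = B^a = 6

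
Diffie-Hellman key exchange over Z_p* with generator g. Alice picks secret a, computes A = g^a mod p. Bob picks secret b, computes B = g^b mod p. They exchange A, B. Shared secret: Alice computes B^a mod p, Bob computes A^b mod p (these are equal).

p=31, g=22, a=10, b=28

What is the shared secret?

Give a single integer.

A = 22^10 mod 31  (bits of 10 = 1010)
  bit 0 = 1: r = r^2 * 22 mod 31 = 1^2 * 22 = 1*22 = 22
  bit 1 = 0: r = r^2 mod 31 = 22^2 = 19
  bit 2 = 1: r = r^2 * 22 mod 31 = 19^2 * 22 = 20*22 = 6
  bit 3 = 0: r = r^2 mod 31 = 6^2 = 5
  -> A = 5
B = 22^28 mod 31  (bits of 28 = 11100)
  bit 0 = 1: r = r^2 * 22 mod 31 = 1^2 * 22 = 1*22 = 22
  bit 1 = 1: r = r^2 * 22 mod 31 = 22^2 * 22 = 19*22 = 15
  bit 2 = 1: r = r^2 * 22 mod 31 = 15^2 * 22 = 8*22 = 21
  bit 3 = 0: r = r^2 mod 31 = 21^2 = 7
  bit 4 = 0: r = r^2 mod 31 = 7^2 = 18
  -> B = 18
s = B^a = 18^10 mod 31  (bits of 10 = 1010)
  bit 0 = 1: r = r^2 * 18 mod 31 = 1^2 * 18 = 1*18 = 18
  bit 1 = 0: r = r^2 mod 31 = 18^2 = 14
  bit 2 = 1: r = r^2 * 18 mod 31 = 14^2 * 18 = 10*18 = 25
  bit 3 = 0: r = r^2 mod 31 = 25^2 = 5
  -> s = B^a = 5

Answer: 5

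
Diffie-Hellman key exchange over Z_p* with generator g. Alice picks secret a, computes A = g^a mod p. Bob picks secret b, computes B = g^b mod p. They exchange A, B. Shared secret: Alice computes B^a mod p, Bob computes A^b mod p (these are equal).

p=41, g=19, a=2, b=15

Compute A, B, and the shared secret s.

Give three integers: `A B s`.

Answer: 33 3 9

Derivation:
A = 19^2 mod 41  (bits of 2 = 10)
  bit 0 = 1: r = r^2 * 19 mod 41 = 1^2 * 19 = 1*19 = 19
  bit 1 = 0: r = r^2 mod 41 = 19^2 = 33
  -> A = 33
B = 19^15 mod 41  (bits of 15 = 1111)
  bit 0 = 1: r = r^2 * 19 mod 41 = 1^2 * 19 = 1*19 = 19
  bit 1 = 1: r = r^2 * 19 mod 41 = 19^2 * 19 = 33*19 = 12
  bit 2 = 1: r = r^2 * 19 mod 41 = 12^2 * 19 = 21*19 = 30
  bit 3 = 1: r = r^2 * 19 mod 41 = 30^2 * 19 = 39*19 = 3
  -> B = 3
s = B^a = 3^2 mod 41  (bits of 2 = 10)
  bit 0 = 1: r = r^2 * 3 mod 41 = 1^2 * 3 = 1*3 = 3
  bit 1 = 0: r = r^2 mod 41 = 3^2 = 9
  -> s = B^a = 9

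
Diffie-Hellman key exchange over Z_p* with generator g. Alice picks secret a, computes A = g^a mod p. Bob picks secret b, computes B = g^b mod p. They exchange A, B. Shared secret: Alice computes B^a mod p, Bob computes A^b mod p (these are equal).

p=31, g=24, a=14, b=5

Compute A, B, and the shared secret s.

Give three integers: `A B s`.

Answer: 9 26 25

Derivation:
A = 24^14 mod 31  (bits of 14 = 1110)
  bit 0 = 1: r = r^2 * 24 mod 31 = 1^2 * 24 = 1*24 = 24
  bit 1 = 1: r = r^2 * 24 mod 31 = 24^2 * 24 = 18*24 = 29
  bit 2 = 1: r = r^2 * 24 mod 31 = 29^2 * 24 = 4*24 = 3
  bit 3 = 0: r = r^2 mod 31 = 3^2 = 9
  -> A = 9
B = 24^5 mod 31  (bits of 5 = 101)
  bit 0 = 1: r = r^2 * 24 mod 31 = 1^2 * 24 = 1*24 = 24
  bit 1 = 0: r = r^2 mod 31 = 24^2 = 18
  bit 2 = 1: r = r^2 * 24 mod 31 = 18^2 * 24 = 14*24 = 26
  -> B = 26
s = B^a = 26^14 mod 31  (bits of 14 = 1110)
  bit 0 = 1: r = r^2 * 26 mod 31 = 1^2 * 26 = 1*26 = 26
  bit 1 = 1: r = r^2 * 26 mod 31 = 26^2 * 26 = 25*26 = 30
  bit 2 = 1: r = r^2 * 26 mod 31 = 30^2 * 26 = 1*26 = 26
  bit 3 = 0: r = r^2 mod 31 = 26^2 = 25
  -> s = B^a = 25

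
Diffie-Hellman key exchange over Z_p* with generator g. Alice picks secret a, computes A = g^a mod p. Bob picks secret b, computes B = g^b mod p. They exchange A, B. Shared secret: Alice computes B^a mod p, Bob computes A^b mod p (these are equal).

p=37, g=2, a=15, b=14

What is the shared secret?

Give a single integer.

Answer: 11

Derivation:
A = 2^15 mod 37  (bits of 15 = 1111)
  bit 0 = 1: r = r^2 * 2 mod 37 = 1^2 * 2 = 1*2 = 2
  bit 1 = 1: r = r^2 * 2 mod 37 = 2^2 * 2 = 4*2 = 8
  bit 2 = 1: r = r^2 * 2 mod 37 = 8^2 * 2 = 27*2 = 17
  bit 3 = 1: r = r^2 * 2 mod 37 = 17^2 * 2 = 30*2 = 23
  -> A = 23
B = 2^14 mod 37  (bits of 14 = 1110)
  bit 0 = 1: r = r^2 * 2 mod 37 = 1^2 * 2 = 1*2 = 2
  bit 1 = 1: r = r^2 * 2 mod 37 = 2^2 * 2 = 4*2 = 8
  bit 2 = 1: r = r^2 * 2 mod 37 = 8^2 * 2 = 27*2 = 17
  bit 3 = 0: r = r^2 mod 37 = 17^2 = 30
  -> B = 30
s = B^a = 30^15 mod 37  (bits of 15 = 1111)
  bit 0 = 1: r = r^2 * 30 mod 37 = 1^2 * 30 = 1*30 = 30
  bit 1 = 1: r = r^2 * 30 mod 37 = 30^2 * 30 = 12*30 = 27
  bit 2 = 1: r = r^2 * 30 mod 37 = 27^2 * 30 = 26*30 = 3
  bit 3 = 1: r = r^2 * 30 mod 37 = 3^2 * 30 = 9*30 = 11
  -> s = B^a = 11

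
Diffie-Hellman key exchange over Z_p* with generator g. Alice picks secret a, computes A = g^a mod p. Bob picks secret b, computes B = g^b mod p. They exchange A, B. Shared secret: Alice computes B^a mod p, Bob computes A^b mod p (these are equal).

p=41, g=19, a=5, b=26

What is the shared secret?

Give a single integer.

Answer: 32

Derivation:
A = 19^5 mod 41  (bits of 5 = 101)
  bit 0 = 1: r = r^2 * 19 mod 41 = 1^2 * 19 = 1*19 = 19
  bit 1 = 0: r = r^2 mod 41 = 19^2 = 33
  bit 2 = 1: r = r^2 * 19 mod 41 = 33^2 * 19 = 23*19 = 27
  -> A = 27
B = 19^26 mod 41  (bits of 26 = 11010)
  bit 0 = 1: r = r^2 * 19 mod 41 = 1^2 * 19 = 1*19 = 19
  bit 1 = 1: r = r^2 * 19 mod 41 = 19^2 * 19 = 33*19 = 12
  bit 2 = 0: r = r^2 mod 41 = 12^2 = 21
  bit 3 = 1: r = r^2 * 19 mod 41 = 21^2 * 19 = 31*19 = 15
  bit 4 = 0: r = r^2 mod 41 = 15^2 = 20
  -> B = 20
s = B^a = 20^5 mod 41  (bits of 5 = 101)
  bit 0 = 1: r = r^2 * 20 mod 41 = 1^2 * 20 = 1*20 = 20
  bit 1 = 0: r = r^2 mod 41 = 20^2 = 31
  bit 2 = 1: r = r^2 * 20 mod 41 = 31^2 * 20 = 18*20 = 32
  -> s = B^a = 32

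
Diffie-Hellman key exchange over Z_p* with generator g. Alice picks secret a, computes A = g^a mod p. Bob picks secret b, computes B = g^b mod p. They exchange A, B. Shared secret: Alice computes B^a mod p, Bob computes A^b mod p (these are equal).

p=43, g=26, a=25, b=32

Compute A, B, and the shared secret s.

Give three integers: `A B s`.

A = 26^25 mod 43  (bits of 25 = 11001)
  bit 0 = 1: r = r^2 * 26 mod 43 = 1^2 * 26 = 1*26 = 26
  bit 1 = 1: r = r^2 * 26 mod 43 = 26^2 * 26 = 31*26 = 32
  bit 2 = 0: r = r^2 mod 43 = 32^2 = 35
  bit 3 = 0: r = r^2 mod 43 = 35^2 = 21
  bit 4 = 1: r = r^2 * 26 mod 43 = 21^2 * 26 = 11*26 = 28
  -> A = 28
B = 26^32 mod 43  (bits of 32 = 100000)
  bit 0 = 1: r = r^2 * 26 mod 43 = 1^2 * 26 = 1*26 = 26
  bit 1 = 0: r = r^2 mod 43 = 26^2 = 31
  bit 2 = 0: r = r^2 mod 43 = 31^2 = 15
  bit 3 = 0: r = r^2 mod 43 = 15^2 = 10
  bit 4 = 0: r = r^2 mod 43 = 10^2 = 14
  bit 5 = 0: r = r^2 mod 43 = 14^2 = 24
  -> B = 24
s = B^a = 24^25 mod 43  (bits of 25 = 11001)
  bit 0 = 1: r = r^2 * 24 mod 43 = 1^2 * 24 = 1*24 = 24
  bit 1 = 1: r = r^2 * 24 mod 43 = 24^2 * 24 = 17*24 = 21
  bit 2 = 0: r = r^2 mod 43 = 21^2 = 11
  bit 3 = 0: r = r^2 mod 43 = 11^2 = 35
  bit 4 = 1: r = r^2 * 24 mod 43 = 35^2 * 24 = 21*24 = 31
  -> s = B^a = 31

Answer: 28 24 31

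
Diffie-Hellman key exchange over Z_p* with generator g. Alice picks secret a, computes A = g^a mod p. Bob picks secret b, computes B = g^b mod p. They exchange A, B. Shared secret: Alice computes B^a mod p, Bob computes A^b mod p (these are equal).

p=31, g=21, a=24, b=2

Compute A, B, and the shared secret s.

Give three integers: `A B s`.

Answer: 16 7 8

Derivation:
A = 21^24 mod 31  (bits of 24 = 11000)
  bit 0 = 1: r = r^2 * 21 mod 31 = 1^2 * 21 = 1*21 = 21
  bit 1 = 1: r = r^2 * 21 mod 31 = 21^2 * 21 = 7*21 = 23
  bit 2 = 0: r = r^2 mod 31 = 23^2 = 2
  bit 3 = 0: r = r^2 mod 31 = 2^2 = 4
  bit 4 = 0: r = r^2 mod 31 = 4^2 = 16
  -> A = 16
B = 21^2 mod 31  (bits of 2 = 10)
  bit 0 = 1: r = r^2 * 21 mod 31 = 1^2 * 21 = 1*21 = 21
  bit 1 = 0: r = r^2 mod 31 = 21^2 = 7
  -> B = 7
s = B^a = 7^24 mod 31  (bits of 24 = 11000)
  bit 0 = 1: r = r^2 * 7 mod 31 = 1^2 * 7 = 1*7 = 7
  bit 1 = 1: r = r^2 * 7 mod 31 = 7^2 * 7 = 18*7 = 2
  bit 2 = 0: r = r^2 mod 31 = 2^2 = 4
  bit 3 = 0: r = r^2 mod 31 = 4^2 = 16
  bit 4 = 0: r = r^2 mod 31 = 16^2 = 8
  -> s = B^a = 8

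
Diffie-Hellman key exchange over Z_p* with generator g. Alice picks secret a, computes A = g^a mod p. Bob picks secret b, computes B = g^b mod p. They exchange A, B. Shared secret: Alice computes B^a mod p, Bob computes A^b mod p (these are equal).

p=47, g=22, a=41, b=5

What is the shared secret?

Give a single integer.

A = 22^41 mod 47  (bits of 41 = 101001)
  bit 0 = 1: r = r^2 * 22 mod 47 = 1^2 * 22 = 1*22 = 22
  bit 1 = 0: r = r^2 mod 47 = 22^2 = 14
  bit 2 = 1: r = r^2 * 22 mod 47 = 14^2 * 22 = 8*22 = 35
  bit 3 = 0: r = r^2 mod 47 = 35^2 = 3
  bit 4 = 0: r = r^2 mod 47 = 3^2 = 9
  bit 5 = 1: r = r^2 * 22 mod 47 = 9^2 * 22 = 34*22 = 43
  -> A = 43
B = 22^5 mod 47  (bits of 5 = 101)
  bit 0 = 1: r = r^2 * 22 mod 47 = 1^2 * 22 = 1*22 = 22
  bit 1 = 0: r = r^2 mod 47 = 22^2 = 14
  bit 2 = 1: r = r^2 * 22 mod 47 = 14^2 * 22 = 8*22 = 35
  -> B = 35
s = B^a = 35^41 mod 47  (bits of 41 = 101001)
  bit 0 = 1: r = r^2 * 35 mod 47 = 1^2 * 35 = 1*35 = 35
  bit 1 = 0: r = r^2 mod 47 = 35^2 = 3
  bit 2 = 1: r = r^2 * 35 mod 47 = 3^2 * 35 = 9*35 = 33
  bit 3 = 0: r = r^2 mod 47 = 33^2 = 8
  bit 4 = 0: r = r^2 mod 47 = 8^2 = 17
  bit 5 = 1: r = r^2 * 35 mod 47 = 17^2 * 35 = 7*35 = 10
  -> s = B^a = 10

Answer: 10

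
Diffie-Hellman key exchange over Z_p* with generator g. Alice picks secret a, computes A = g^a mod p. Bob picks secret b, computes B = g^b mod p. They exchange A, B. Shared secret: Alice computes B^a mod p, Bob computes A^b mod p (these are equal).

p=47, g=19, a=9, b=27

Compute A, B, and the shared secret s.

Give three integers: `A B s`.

A = 19^9 mod 47  (bits of 9 = 1001)
  bit 0 = 1: r = r^2 * 19 mod 47 = 1^2 * 19 = 1*19 = 19
  bit 1 = 0: r = r^2 mod 47 = 19^2 = 32
  bit 2 = 0: r = r^2 mod 47 = 32^2 = 37
  bit 3 = 1: r = r^2 * 19 mod 47 = 37^2 * 19 = 6*19 = 20
  -> A = 20
B = 19^27 mod 47  (bits of 27 = 11011)
  bit 0 = 1: r = r^2 * 19 mod 47 = 1^2 * 19 = 1*19 = 19
  bit 1 = 1: r = r^2 * 19 mod 47 = 19^2 * 19 = 32*19 = 44
  bit 2 = 0: r = r^2 mod 47 = 44^2 = 9
  bit 3 = 1: r = r^2 * 19 mod 47 = 9^2 * 19 = 34*19 = 35
  bit 4 = 1: r = r^2 * 19 mod 47 = 35^2 * 19 = 3*19 = 10
  -> B = 10
s = B^a = 10^9 mod 47  (bits of 9 = 1001)
  bit 0 = 1: r = r^2 * 10 mod 47 = 1^2 * 10 = 1*10 = 10
  bit 1 = 0: r = r^2 mod 47 = 10^2 = 6
  bit 2 = 0: r = r^2 mod 47 = 6^2 = 36
  bit 3 = 1: r = r^2 * 10 mod 47 = 36^2 * 10 = 27*10 = 35
  -> s = B^a = 35

Answer: 20 10 35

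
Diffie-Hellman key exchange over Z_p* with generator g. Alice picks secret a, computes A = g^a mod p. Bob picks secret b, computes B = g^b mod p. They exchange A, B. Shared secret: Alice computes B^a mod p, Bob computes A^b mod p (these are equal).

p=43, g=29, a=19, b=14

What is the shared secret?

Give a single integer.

Answer: 6

Derivation:
A = 29^19 mod 43  (bits of 19 = 10011)
  bit 0 = 1: r = r^2 * 29 mod 43 = 1^2 * 29 = 1*29 = 29
  bit 1 = 0: r = r^2 mod 43 = 29^2 = 24
  bit 2 = 0: r = r^2 mod 43 = 24^2 = 17
  bit 3 = 1: r = r^2 * 29 mod 43 = 17^2 * 29 = 31*29 = 39
  bit 4 = 1: r = r^2 * 29 mod 43 = 39^2 * 29 = 16*29 = 34
  -> A = 34
B = 29^14 mod 43  (bits of 14 = 1110)
  bit 0 = 1: r = r^2 * 29 mod 43 = 1^2 * 29 = 1*29 = 29
  bit 1 = 1: r = r^2 * 29 mod 43 = 29^2 * 29 = 24*29 = 8
  bit 2 = 1: r = r^2 * 29 mod 43 = 8^2 * 29 = 21*29 = 7
  bit 3 = 0: r = r^2 mod 43 = 7^2 = 6
  -> B = 6
s = B^a = 6^19 mod 43  (bits of 19 = 10011)
  bit 0 = 1: r = r^2 * 6 mod 43 = 1^2 * 6 = 1*6 = 6
  bit 1 = 0: r = r^2 mod 43 = 6^2 = 36
  bit 2 = 0: r = r^2 mod 43 = 36^2 = 6
  bit 3 = 1: r = r^2 * 6 mod 43 = 6^2 * 6 = 36*6 = 1
  bit 4 = 1: r = r^2 * 6 mod 43 = 1^2 * 6 = 1*6 = 6
  -> s = B^a = 6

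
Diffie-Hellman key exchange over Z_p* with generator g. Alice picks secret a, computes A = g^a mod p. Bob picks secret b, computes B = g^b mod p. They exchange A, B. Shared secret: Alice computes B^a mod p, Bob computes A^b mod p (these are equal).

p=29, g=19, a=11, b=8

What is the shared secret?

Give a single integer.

A = 19^11 mod 29  (bits of 11 = 1011)
  bit 0 = 1: r = r^2 * 19 mod 29 = 1^2 * 19 = 1*19 = 19
  bit 1 = 0: r = r^2 mod 29 = 19^2 = 13
  bit 2 = 1: r = r^2 * 19 mod 29 = 13^2 * 19 = 24*19 = 21
  bit 3 = 1: r = r^2 * 19 mod 29 = 21^2 * 19 = 6*19 = 27
  -> A = 27
B = 19^8 mod 29  (bits of 8 = 1000)
  bit 0 = 1: r = r^2 * 19 mod 29 = 1^2 * 19 = 1*19 = 19
  bit 1 = 0: r = r^2 mod 29 = 19^2 = 13
  bit 2 = 0: r = r^2 mod 29 = 13^2 = 24
  bit 3 = 0: r = r^2 mod 29 = 24^2 = 25
  -> B = 25
s = B^a = 25^11 mod 29  (bits of 11 = 1011)
  bit 0 = 1: r = r^2 * 25 mod 29 = 1^2 * 25 = 1*25 = 25
  bit 1 = 0: r = r^2 mod 29 = 25^2 = 16
  bit 2 = 1: r = r^2 * 25 mod 29 = 16^2 * 25 = 24*25 = 20
  bit 3 = 1: r = r^2 * 25 mod 29 = 20^2 * 25 = 23*25 = 24
  -> s = B^a = 24

Answer: 24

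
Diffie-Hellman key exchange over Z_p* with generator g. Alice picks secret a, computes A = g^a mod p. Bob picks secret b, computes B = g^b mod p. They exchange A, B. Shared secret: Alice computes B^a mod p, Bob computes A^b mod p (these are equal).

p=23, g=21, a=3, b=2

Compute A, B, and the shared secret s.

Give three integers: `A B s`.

Answer: 15 4 18

Derivation:
A = 21^3 mod 23  (bits of 3 = 11)
  bit 0 = 1: r = r^2 * 21 mod 23 = 1^2 * 21 = 1*21 = 21
  bit 1 = 1: r = r^2 * 21 mod 23 = 21^2 * 21 = 4*21 = 15
  -> A = 15
B = 21^2 mod 23  (bits of 2 = 10)
  bit 0 = 1: r = r^2 * 21 mod 23 = 1^2 * 21 = 1*21 = 21
  bit 1 = 0: r = r^2 mod 23 = 21^2 = 4
  -> B = 4
s = B^a = 4^3 mod 23  (bits of 3 = 11)
  bit 0 = 1: r = r^2 * 4 mod 23 = 1^2 * 4 = 1*4 = 4
  bit 1 = 1: r = r^2 * 4 mod 23 = 4^2 * 4 = 16*4 = 18
  -> s = B^a = 18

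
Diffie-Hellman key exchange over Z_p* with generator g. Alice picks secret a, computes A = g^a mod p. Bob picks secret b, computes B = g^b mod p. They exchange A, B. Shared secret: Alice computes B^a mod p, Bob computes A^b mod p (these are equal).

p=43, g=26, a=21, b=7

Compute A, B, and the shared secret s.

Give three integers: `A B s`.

Answer: 42 7 42

Derivation:
A = 26^21 mod 43  (bits of 21 = 10101)
  bit 0 = 1: r = r^2 * 26 mod 43 = 1^2 * 26 = 1*26 = 26
  bit 1 = 0: r = r^2 mod 43 = 26^2 = 31
  bit 2 = 1: r = r^2 * 26 mod 43 = 31^2 * 26 = 15*26 = 3
  bit 3 = 0: r = r^2 mod 43 = 3^2 = 9
  bit 4 = 1: r = r^2 * 26 mod 43 = 9^2 * 26 = 38*26 = 42
  -> A = 42
B = 26^7 mod 43  (bits of 7 = 111)
  bit 0 = 1: r = r^2 * 26 mod 43 = 1^2 * 26 = 1*26 = 26
  bit 1 = 1: r = r^2 * 26 mod 43 = 26^2 * 26 = 31*26 = 32
  bit 2 = 1: r = r^2 * 26 mod 43 = 32^2 * 26 = 35*26 = 7
  -> B = 7
s = B^a = 7^21 mod 43  (bits of 21 = 10101)
  bit 0 = 1: r = r^2 * 7 mod 43 = 1^2 * 7 = 1*7 = 7
  bit 1 = 0: r = r^2 mod 43 = 7^2 = 6
  bit 2 = 1: r = r^2 * 7 mod 43 = 6^2 * 7 = 36*7 = 37
  bit 3 = 0: r = r^2 mod 43 = 37^2 = 36
  bit 4 = 1: r = r^2 * 7 mod 43 = 36^2 * 7 = 6*7 = 42
  -> s = B^a = 42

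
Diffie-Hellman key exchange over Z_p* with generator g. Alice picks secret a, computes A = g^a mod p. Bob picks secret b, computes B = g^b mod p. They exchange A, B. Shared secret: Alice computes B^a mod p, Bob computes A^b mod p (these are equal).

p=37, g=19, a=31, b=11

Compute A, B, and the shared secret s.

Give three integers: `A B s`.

A = 19^31 mod 37  (bits of 31 = 11111)
  bit 0 = 1: r = r^2 * 19 mod 37 = 1^2 * 19 = 1*19 = 19
  bit 1 = 1: r = r^2 * 19 mod 37 = 19^2 * 19 = 28*19 = 14
  bit 2 = 1: r = r^2 * 19 mod 37 = 14^2 * 19 = 11*19 = 24
  bit 3 = 1: r = r^2 * 19 mod 37 = 24^2 * 19 = 21*19 = 29
  bit 4 = 1: r = r^2 * 19 mod 37 = 29^2 * 19 = 27*19 = 32
  -> A = 32
B = 19^11 mod 37  (bits of 11 = 1011)
  bit 0 = 1: r = r^2 * 19 mod 37 = 1^2 * 19 = 1*19 = 19
  bit 1 = 0: r = r^2 mod 37 = 19^2 = 28
  bit 2 = 1: r = r^2 * 19 mod 37 = 28^2 * 19 = 7*19 = 22
  bit 3 = 1: r = r^2 * 19 mod 37 = 22^2 * 19 = 3*19 = 20
  -> B = 20
s = B^a = 20^31 mod 37  (bits of 31 = 11111)
  bit 0 = 1: r = r^2 * 20 mod 37 = 1^2 * 20 = 1*20 = 20
  bit 1 = 1: r = r^2 * 20 mod 37 = 20^2 * 20 = 30*20 = 8
  bit 2 = 1: r = r^2 * 20 mod 37 = 8^2 * 20 = 27*20 = 22
  bit 3 = 1: r = r^2 * 20 mod 37 = 22^2 * 20 = 3*20 = 23
  bit 4 = 1: r = r^2 * 20 mod 37 = 23^2 * 20 = 11*20 = 35
  -> s = B^a = 35

Answer: 32 20 35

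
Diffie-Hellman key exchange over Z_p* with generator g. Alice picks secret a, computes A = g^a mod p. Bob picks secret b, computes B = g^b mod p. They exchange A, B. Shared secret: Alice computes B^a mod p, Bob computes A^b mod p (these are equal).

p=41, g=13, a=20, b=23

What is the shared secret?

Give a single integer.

Answer: 40

Derivation:
A = 13^20 mod 41  (bits of 20 = 10100)
  bit 0 = 1: r = r^2 * 13 mod 41 = 1^2 * 13 = 1*13 = 13
  bit 1 = 0: r = r^2 mod 41 = 13^2 = 5
  bit 2 = 1: r = r^2 * 13 mod 41 = 5^2 * 13 = 25*13 = 38
  bit 3 = 0: r = r^2 mod 41 = 38^2 = 9
  bit 4 = 0: r = r^2 mod 41 = 9^2 = 40
  -> A = 40
B = 13^23 mod 41  (bits of 23 = 10111)
  bit 0 = 1: r = r^2 * 13 mod 41 = 1^2 * 13 = 1*13 = 13
  bit 1 = 0: r = r^2 mod 41 = 13^2 = 5
  bit 2 = 1: r = r^2 * 13 mod 41 = 5^2 * 13 = 25*13 = 38
  bit 3 = 1: r = r^2 * 13 mod 41 = 38^2 * 13 = 9*13 = 35
  bit 4 = 1: r = r^2 * 13 mod 41 = 35^2 * 13 = 36*13 = 17
  -> B = 17
s = B^a = 17^20 mod 41  (bits of 20 = 10100)
  bit 0 = 1: r = r^2 * 17 mod 41 = 1^2 * 17 = 1*17 = 17
  bit 1 = 0: r = r^2 mod 41 = 17^2 = 2
  bit 2 = 1: r = r^2 * 17 mod 41 = 2^2 * 17 = 4*17 = 27
  bit 3 = 0: r = r^2 mod 41 = 27^2 = 32
  bit 4 = 0: r = r^2 mod 41 = 32^2 = 40
  -> s = B^a = 40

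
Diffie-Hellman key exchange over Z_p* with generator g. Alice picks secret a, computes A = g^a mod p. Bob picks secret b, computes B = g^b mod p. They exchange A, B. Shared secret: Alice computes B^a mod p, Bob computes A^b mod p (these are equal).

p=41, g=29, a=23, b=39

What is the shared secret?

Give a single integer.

A = 29^23 mod 41  (bits of 23 = 10111)
  bit 0 = 1: r = r^2 * 29 mod 41 = 1^2 * 29 = 1*29 = 29
  bit 1 = 0: r = r^2 mod 41 = 29^2 = 21
  bit 2 = 1: r = r^2 * 29 mod 41 = 21^2 * 29 = 31*29 = 38
  bit 3 = 1: r = r^2 * 29 mod 41 = 38^2 * 29 = 9*29 = 15
  bit 4 = 1: r = r^2 * 29 mod 41 = 15^2 * 29 = 20*29 = 6
  -> A = 6
B = 29^39 mod 41  (bits of 39 = 100111)
  bit 0 = 1: r = r^2 * 29 mod 41 = 1^2 * 29 = 1*29 = 29
  bit 1 = 0: r = r^2 mod 41 = 29^2 = 21
  bit 2 = 0: r = r^2 mod 41 = 21^2 = 31
  bit 3 = 1: r = r^2 * 29 mod 41 = 31^2 * 29 = 18*29 = 30
  bit 4 = 1: r = r^2 * 29 mod 41 = 30^2 * 29 = 39*29 = 24
  bit 5 = 1: r = r^2 * 29 mod 41 = 24^2 * 29 = 2*29 = 17
  -> B = 17
s = B^a = 17^23 mod 41  (bits of 23 = 10111)
  bit 0 = 1: r = r^2 * 17 mod 41 = 1^2 * 17 = 1*17 = 17
  bit 1 = 0: r = r^2 mod 41 = 17^2 = 2
  bit 2 = 1: r = r^2 * 17 mod 41 = 2^2 * 17 = 4*17 = 27
  bit 3 = 1: r = r^2 * 17 mod 41 = 27^2 * 17 = 32*17 = 11
  bit 4 = 1: r = r^2 * 17 mod 41 = 11^2 * 17 = 39*17 = 7
  -> s = B^a = 7

Answer: 7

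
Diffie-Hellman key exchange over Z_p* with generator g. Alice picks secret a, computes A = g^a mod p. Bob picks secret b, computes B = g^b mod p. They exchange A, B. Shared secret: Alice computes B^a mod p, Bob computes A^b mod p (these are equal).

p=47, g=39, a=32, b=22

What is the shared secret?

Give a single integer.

Answer: 3

Derivation:
A = 39^32 mod 47  (bits of 32 = 100000)
  bit 0 = 1: r = r^2 * 39 mod 47 = 1^2 * 39 = 1*39 = 39
  bit 1 = 0: r = r^2 mod 47 = 39^2 = 17
  bit 2 = 0: r = r^2 mod 47 = 17^2 = 7
  bit 3 = 0: r = r^2 mod 47 = 7^2 = 2
  bit 4 = 0: r = r^2 mod 47 = 2^2 = 4
  bit 5 = 0: r = r^2 mod 47 = 4^2 = 16
  -> A = 16
B = 39^22 mod 47  (bits of 22 = 10110)
  bit 0 = 1: r = r^2 * 39 mod 47 = 1^2 * 39 = 1*39 = 39
  bit 1 = 0: r = r^2 mod 47 = 39^2 = 17
  bit 2 = 1: r = r^2 * 39 mod 47 = 17^2 * 39 = 7*39 = 38
  bit 3 = 1: r = r^2 * 39 mod 47 = 38^2 * 39 = 34*39 = 10
  bit 4 = 0: r = r^2 mod 47 = 10^2 = 6
  -> B = 6
s = B^a = 6^32 mod 47  (bits of 32 = 100000)
  bit 0 = 1: r = r^2 * 6 mod 47 = 1^2 * 6 = 1*6 = 6
  bit 1 = 0: r = r^2 mod 47 = 6^2 = 36
  bit 2 = 0: r = r^2 mod 47 = 36^2 = 27
  bit 3 = 0: r = r^2 mod 47 = 27^2 = 24
  bit 4 = 0: r = r^2 mod 47 = 24^2 = 12
  bit 5 = 0: r = r^2 mod 47 = 12^2 = 3
  -> s = B^a = 3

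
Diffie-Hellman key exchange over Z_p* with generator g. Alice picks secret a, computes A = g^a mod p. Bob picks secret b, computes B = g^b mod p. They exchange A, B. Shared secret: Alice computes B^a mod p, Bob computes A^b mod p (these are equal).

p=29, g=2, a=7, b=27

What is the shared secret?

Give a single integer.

A = 2^7 mod 29  (bits of 7 = 111)
  bit 0 = 1: r = r^2 * 2 mod 29 = 1^2 * 2 = 1*2 = 2
  bit 1 = 1: r = r^2 * 2 mod 29 = 2^2 * 2 = 4*2 = 8
  bit 2 = 1: r = r^2 * 2 mod 29 = 8^2 * 2 = 6*2 = 12
  -> A = 12
B = 2^27 mod 29  (bits of 27 = 11011)
  bit 0 = 1: r = r^2 * 2 mod 29 = 1^2 * 2 = 1*2 = 2
  bit 1 = 1: r = r^2 * 2 mod 29 = 2^2 * 2 = 4*2 = 8
  bit 2 = 0: r = r^2 mod 29 = 8^2 = 6
  bit 3 = 1: r = r^2 * 2 mod 29 = 6^2 * 2 = 7*2 = 14
  bit 4 = 1: r = r^2 * 2 mod 29 = 14^2 * 2 = 22*2 = 15
  -> B = 15
s = B^a = 15^7 mod 29  (bits of 7 = 111)
  bit 0 = 1: r = r^2 * 15 mod 29 = 1^2 * 15 = 1*15 = 15
  bit 1 = 1: r = r^2 * 15 mod 29 = 15^2 * 15 = 22*15 = 11
  bit 2 = 1: r = r^2 * 15 mod 29 = 11^2 * 15 = 5*15 = 17
  -> s = B^a = 17

Answer: 17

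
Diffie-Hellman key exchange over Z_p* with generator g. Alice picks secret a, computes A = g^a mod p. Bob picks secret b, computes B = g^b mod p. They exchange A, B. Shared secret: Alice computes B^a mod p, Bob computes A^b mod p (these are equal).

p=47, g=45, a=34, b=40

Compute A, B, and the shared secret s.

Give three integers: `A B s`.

Answer: 27 36 8

Derivation:
A = 45^34 mod 47  (bits of 34 = 100010)
  bit 0 = 1: r = r^2 * 45 mod 47 = 1^2 * 45 = 1*45 = 45
  bit 1 = 0: r = r^2 mod 47 = 45^2 = 4
  bit 2 = 0: r = r^2 mod 47 = 4^2 = 16
  bit 3 = 0: r = r^2 mod 47 = 16^2 = 21
  bit 4 = 1: r = r^2 * 45 mod 47 = 21^2 * 45 = 18*45 = 11
  bit 5 = 0: r = r^2 mod 47 = 11^2 = 27
  -> A = 27
B = 45^40 mod 47  (bits of 40 = 101000)
  bit 0 = 1: r = r^2 * 45 mod 47 = 1^2 * 45 = 1*45 = 45
  bit 1 = 0: r = r^2 mod 47 = 45^2 = 4
  bit 2 = 1: r = r^2 * 45 mod 47 = 4^2 * 45 = 16*45 = 15
  bit 3 = 0: r = r^2 mod 47 = 15^2 = 37
  bit 4 = 0: r = r^2 mod 47 = 37^2 = 6
  bit 5 = 0: r = r^2 mod 47 = 6^2 = 36
  -> B = 36
s = B^a = 36^34 mod 47  (bits of 34 = 100010)
  bit 0 = 1: r = r^2 * 36 mod 47 = 1^2 * 36 = 1*36 = 36
  bit 1 = 0: r = r^2 mod 47 = 36^2 = 27
  bit 2 = 0: r = r^2 mod 47 = 27^2 = 24
  bit 3 = 0: r = r^2 mod 47 = 24^2 = 12
  bit 4 = 1: r = r^2 * 36 mod 47 = 12^2 * 36 = 3*36 = 14
  bit 5 = 0: r = r^2 mod 47 = 14^2 = 8
  -> s = B^a = 8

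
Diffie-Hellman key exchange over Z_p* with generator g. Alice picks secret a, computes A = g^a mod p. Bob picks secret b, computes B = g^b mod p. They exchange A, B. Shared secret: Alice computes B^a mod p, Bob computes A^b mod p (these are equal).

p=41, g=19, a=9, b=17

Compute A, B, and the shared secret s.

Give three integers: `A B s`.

Answer: 6 17 26

Derivation:
A = 19^9 mod 41  (bits of 9 = 1001)
  bit 0 = 1: r = r^2 * 19 mod 41 = 1^2 * 19 = 1*19 = 19
  bit 1 = 0: r = r^2 mod 41 = 19^2 = 33
  bit 2 = 0: r = r^2 mod 41 = 33^2 = 23
  bit 3 = 1: r = r^2 * 19 mod 41 = 23^2 * 19 = 37*19 = 6
  -> A = 6
B = 19^17 mod 41  (bits of 17 = 10001)
  bit 0 = 1: r = r^2 * 19 mod 41 = 1^2 * 19 = 1*19 = 19
  bit 1 = 0: r = r^2 mod 41 = 19^2 = 33
  bit 2 = 0: r = r^2 mod 41 = 33^2 = 23
  bit 3 = 0: r = r^2 mod 41 = 23^2 = 37
  bit 4 = 1: r = r^2 * 19 mod 41 = 37^2 * 19 = 16*19 = 17
  -> B = 17
s = B^a = 17^9 mod 41  (bits of 9 = 1001)
  bit 0 = 1: r = r^2 * 17 mod 41 = 1^2 * 17 = 1*17 = 17
  bit 1 = 0: r = r^2 mod 41 = 17^2 = 2
  bit 2 = 0: r = r^2 mod 41 = 2^2 = 4
  bit 3 = 1: r = r^2 * 17 mod 41 = 4^2 * 17 = 16*17 = 26
  -> s = B^a = 26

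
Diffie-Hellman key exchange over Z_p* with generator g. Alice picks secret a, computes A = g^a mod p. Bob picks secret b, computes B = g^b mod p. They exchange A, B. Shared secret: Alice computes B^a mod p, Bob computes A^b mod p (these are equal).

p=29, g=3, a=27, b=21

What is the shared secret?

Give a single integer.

A = 3^27 mod 29  (bits of 27 = 11011)
  bit 0 = 1: r = r^2 * 3 mod 29 = 1^2 * 3 = 1*3 = 3
  bit 1 = 1: r = r^2 * 3 mod 29 = 3^2 * 3 = 9*3 = 27
  bit 2 = 0: r = r^2 mod 29 = 27^2 = 4
  bit 3 = 1: r = r^2 * 3 mod 29 = 4^2 * 3 = 16*3 = 19
  bit 4 = 1: r = r^2 * 3 mod 29 = 19^2 * 3 = 13*3 = 10
  -> A = 10
B = 3^21 mod 29  (bits of 21 = 10101)
  bit 0 = 1: r = r^2 * 3 mod 29 = 1^2 * 3 = 1*3 = 3
  bit 1 = 0: r = r^2 mod 29 = 3^2 = 9
  bit 2 = 1: r = r^2 * 3 mod 29 = 9^2 * 3 = 23*3 = 11
  bit 3 = 0: r = r^2 mod 29 = 11^2 = 5
  bit 4 = 1: r = r^2 * 3 mod 29 = 5^2 * 3 = 25*3 = 17
  -> B = 17
s = B^a = 17^27 mod 29  (bits of 27 = 11011)
  bit 0 = 1: r = r^2 * 17 mod 29 = 1^2 * 17 = 1*17 = 17
  bit 1 = 1: r = r^2 * 17 mod 29 = 17^2 * 17 = 28*17 = 12
  bit 2 = 0: r = r^2 mod 29 = 12^2 = 28
  bit 3 = 1: r = r^2 * 17 mod 29 = 28^2 * 17 = 1*17 = 17
  bit 4 = 1: r = r^2 * 17 mod 29 = 17^2 * 17 = 28*17 = 12
  -> s = B^a = 12

Answer: 12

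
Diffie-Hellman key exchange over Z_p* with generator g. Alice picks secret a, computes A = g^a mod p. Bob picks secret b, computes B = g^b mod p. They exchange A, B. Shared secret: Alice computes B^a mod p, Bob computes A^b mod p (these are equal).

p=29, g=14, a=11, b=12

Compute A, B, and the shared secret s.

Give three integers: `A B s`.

Answer: 8 25 24

Derivation:
A = 14^11 mod 29  (bits of 11 = 1011)
  bit 0 = 1: r = r^2 * 14 mod 29 = 1^2 * 14 = 1*14 = 14
  bit 1 = 0: r = r^2 mod 29 = 14^2 = 22
  bit 2 = 1: r = r^2 * 14 mod 29 = 22^2 * 14 = 20*14 = 19
  bit 3 = 1: r = r^2 * 14 mod 29 = 19^2 * 14 = 13*14 = 8
  -> A = 8
B = 14^12 mod 29  (bits of 12 = 1100)
  bit 0 = 1: r = r^2 * 14 mod 29 = 1^2 * 14 = 1*14 = 14
  bit 1 = 1: r = r^2 * 14 mod 29 = 14^2 * 14 = 22*14 = 18
  bit 2 = 0: r = r^2 mod 29 = 18^2 = 5
  bit 3 = 0: r = r^2 mod 29 = 5^2 = 25
  -> B = 25
s = B^a = 25^11 mod 29  (bits of 11 = 1011)
  bit 0 = 1: r = r^2 * 25 mod 29 = 1^2 * 25 = 1*25 = 25
  bit 1 = 0: r = r^2 mod 29 = 25^2 = 16
  bit 2 = 1: r = r^2 * 25 mod 29 = 16^2 * 25 = 24*25 = 20
  bit 3 = 1: r = r^2 * 25 mod 29 = 20^2 * 25 = 23*25 = 24
  -> s = B^a = 24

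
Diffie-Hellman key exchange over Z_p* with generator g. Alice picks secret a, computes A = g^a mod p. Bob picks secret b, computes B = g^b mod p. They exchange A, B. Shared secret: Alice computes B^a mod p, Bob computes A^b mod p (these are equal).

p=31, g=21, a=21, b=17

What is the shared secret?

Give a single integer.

Answer: 27

Derivation:
A = 21^21 mod 31  (bits of 21 = 10101)
  bit 0 = 1: r = r^2 * 21 mod 31 = 1^2 * 21 = 1*21 = 21
  bit 1 = 0: r = r^2 mod 31 = 21^2 = 7
  bit 2 = 1: r = r^2 * 21 mod 31 = 7^2 * 21 = 18*21 = 6
  bit 3 = 0: r = r^2 mod 31 = 6^2 = 5
  bit 4 = 1: r = r^2 * 21 mod 31 = 5^2 * 21 = 25*21 = 29
  -> A = 29
B = 21^17 mod 31  (bits of 17 = 10001)
  bit 0 = 1: r = r^2 * 21 mod 31 = 1^2 * 21 = 1*21 = 21
  bit 1 = 0: r = r^2 mod 31 = 21^2 = 7
  bit 2 = 0: r = r^2 mod 31 = 7^2 = 18
  bit 3 = 0: r = r^2 mod 31 = 18^2 = 14
  bit 4 = 1: r = r^2 * 21 mod 31 = 14^2 * 21 = 10*21 = 24
  -> B = 24
s = B^a = 24^21 mod 31  (bits of 21 = 10101)
  bit 0 = 1: r = r^2 * 24 mod 31 = 1^2 * 24 = 1*24 = 24
  bit 1 = 0: r = r^2 mod 31 = 24^2 = 18
  bit 2 = 1: r = r^2 * 24 mod 31 = 18^2 * 24 = 14*24 = 26
  bit 3 = 0: r = r^2 mod 31 = 26^2 = 25
  bit 4 = 1: r = r^2 * 24 mod 31 = 25^2 * 24 = 5*24 = 27
  -> s = B^a = 27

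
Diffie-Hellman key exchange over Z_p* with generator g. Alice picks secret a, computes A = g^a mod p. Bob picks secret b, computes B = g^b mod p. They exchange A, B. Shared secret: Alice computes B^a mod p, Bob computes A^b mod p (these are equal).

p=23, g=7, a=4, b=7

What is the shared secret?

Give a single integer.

A = 7^4 mod 23  (bits of 4 = 100)
  bit 0 = 1: r = r^2 * 7 mod 23 = 1^2 * 7 = 1*7 = 7
  bit 1 = 0: r = r^2 mod 23 = 7^2 = 3
  bit 2 = 0: r = r^2 mod 23 = 3^2 = 9
  -> A = 9
B = 7^7 mod 23  (bits of 7 = 111)
  bit 0 = 1: r = r^2 * 7 mod 23 = 1^2 * 7 = 1*7 = 7
  bit 1 = 1: r = r^2 * 7 mod 23 = 7^2 * 7 = 3*7 = 21
  bit 2 = 1: r = r^2 * 7 mod 23 = 21^2 * 7 = 4*7 = 5
  -> B = 5
s = B^a = 5^4 mod 23  (bits of 4 = 100)
  bit 0 = 1: r = r^2 * 5 mod 23 = 1^2 * 5 = 1*5 = 5
  bit 1 = 0: r = r^2 mod 23 = 5^2 = 2
  bit 2 = 0: r = r^2 mod 23 = 2^2 = 4
  -> s = B^a = 4

Answer: 4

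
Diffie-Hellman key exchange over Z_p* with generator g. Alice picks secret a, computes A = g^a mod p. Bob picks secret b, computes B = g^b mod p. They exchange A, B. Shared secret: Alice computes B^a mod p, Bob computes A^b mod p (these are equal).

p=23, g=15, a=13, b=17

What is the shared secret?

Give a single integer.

Answer: 15

Derivation:
A = 15^13 mod 23  (bits of 13 = 1101)
  bit 0 = 1: r = r^2 * 15 mod 23 = 1^2 * 15 = 1*15 = 15
  bit 1 = 1: r = r^2 * 15 mod 23 = 15^2 * 15 = 18*15 = 17
  bit 2 = 0: r = r^2 mod 23 = 17^2 = 13
  bit 3 = 1: r = r^2 * 15 mod 23 = 13^2 * 15 = 8*15 = 5
  -> A = 5
B = 15^17 mod 23  (bits of 17 = 10001)
  bit 0 = 1: r = r^2 * 15 mod 23 = 1^2 * 15 = 1*15 = 15
  bit 1 = 0: r = r^2 mod 23 = 15^2 = 18
  bit 2 = 0: r = r^2 mod 23 = 18^2 = 2
  bit 3 = 0: r = r^2 mod 23 = 2^2 = 4
  bit 4 = 1: r = r^2 * 15 mod 23 = 4^2 * 15 = 16*15 = 10
  -> B = 10
s = B^a = 10^13 mod 23  (bits of 13 = 1101)
  bit 0 = 1: r = r^2 * 10 mod 23 = 1^2 * 10 = 1*10 = 10
  bit 1 = 1: r = r^2 * 10 mod 23 = 10^2 * 10 = 8*10 = 11
  bit 2 = 0: r = r^2 mod 23 = 11^2 = 6
  bit 3 = 1: r = r^2 * 10 mod 23 = 6^2 * 10 = 13*10 = 15
  -> s = B^a = 15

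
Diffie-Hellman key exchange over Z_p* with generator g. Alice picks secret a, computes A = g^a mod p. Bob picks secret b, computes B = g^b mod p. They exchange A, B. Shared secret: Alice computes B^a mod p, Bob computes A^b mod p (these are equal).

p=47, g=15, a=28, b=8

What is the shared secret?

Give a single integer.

A = 15^28 mod 47  (bits of 28 = 11100)
  bit 0 = 1: r = r^2 * 15 mod 47 = 1^2 * 15 = 1*15 = 15
  bit 1 = 1: r = r^2 * 15 mod 47 = 15^2 * 15 = 37*15 = 38
  bit 2 = 1: r = r^2 * 15 mod 47 = 38^2 * 15 = 34*15 = 40
  bit 3 = 0: r = r^2 mod 47 = 40^2 = 2
  bit 4 = 0: r = r^2 mod 47 = 2^2 = 4
  -> A = 4
B = 15^8 mod 47  (bits of 8 = 1000)
  bit 0 = 1: r = r^2 * 15 mod 47 = 1^2 * 15 = 1*15 = 15
  bit 1 = 0: r = r^2 mod 47 = 15^2 = 37
  bit 2 = 0: r = r^2 mod 47 = 37^2 = 6
  bit 3 = 0: r = r^2 mod 47 = 6^2 = 36
  -> B = 36
s = B^a = 36^28 mod 47  (bits of 28 = 11100)
  bit 0 = 1: r = r^2 * 36 mod 47 = 1^2 * 36 = 1*36 = 36
  bit 1 = 1: r = r^2 * 36 mod 47 = 36^2 * 36 = 27*36 = 32
  bit 2 = 1: r = r^2 * 36 mod 47 = 32^2 * 36 = 37*36 = 16
  bit 3 = 0: r = r^2 mod 47 = 16^2 = 21
  bit 4 = 0: r = r^2 mod 47 = 21^2 = 18
  -> s = B^a = 18

Answer: 18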